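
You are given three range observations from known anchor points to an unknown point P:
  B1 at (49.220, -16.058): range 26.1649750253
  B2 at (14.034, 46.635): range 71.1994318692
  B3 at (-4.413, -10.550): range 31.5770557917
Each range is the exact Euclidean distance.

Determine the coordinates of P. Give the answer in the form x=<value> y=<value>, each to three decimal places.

eq1: (x − 49.220)² + (y + 16.058)² = 26.1649750253²
eq2: (x − 14.034)² + (y − 46.635)² = 71.1994318692²
eq3: (x + 4.413)² + (y + 10.550)² = 31.5770557917²
eq2−eq1, eq2−eq3 (x²,y² cancel):
  70.372·x − 125.386·y = 4693.444563
  -36.894·x − 114.370·y = 1831.249334
det = 70.372·-114.370 − -125.386·-36.894 = -12674.436724
x = (4693.444563·-114.370 − -125.386·1831.249334) / -12674.436724 = 24.235888
y = (70.372·1831.249334 − 4693.444563·-36.894) / -12674.436724 = -23.829747

x=24.236 y=-23.830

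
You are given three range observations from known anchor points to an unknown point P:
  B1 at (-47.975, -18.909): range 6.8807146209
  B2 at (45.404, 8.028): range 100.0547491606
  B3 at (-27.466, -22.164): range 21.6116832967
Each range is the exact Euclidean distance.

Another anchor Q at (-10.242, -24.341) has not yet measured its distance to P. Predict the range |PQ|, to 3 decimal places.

38.563

eq1: (x + 47.975)² + (y + 18.909)² = 6.8807146209²
eq2: (x − 45.404)² + (y − 8.028)² = 100.0547491606²
eq3: (x + 27.466)² + (y + 22.164)² = 21.6116832967²
eq1−eq3, eq1−eq2 (x²,y² cancel):
  41.018·x − 6.510·y = -1833.247475
  186.758·x + 53.874·y = -10496.787502
det = 41.018·53.874 − -6.510·186.758 = 3425.598312
x = (-1833.247475·53.874 − -6.510·-10496.787502) / 3425.598312 = -48.779351
y = (41.018·-10496.787502 − -1833.247475·186.758) / 3425.598312 = -25.742539
|P − Q| = √((-48.779351 − -10.242)² + (-25.742539 − -24.341)²) = 38.562828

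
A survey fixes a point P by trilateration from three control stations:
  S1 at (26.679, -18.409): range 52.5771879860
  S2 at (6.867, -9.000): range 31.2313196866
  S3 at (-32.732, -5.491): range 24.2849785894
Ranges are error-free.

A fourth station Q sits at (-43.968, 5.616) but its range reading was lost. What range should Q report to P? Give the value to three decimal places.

28.651

eq1: (x − 26.679)² + (y + 18.409)² = 52.5771879860²
eq2: (x − 6.867)² + (y + 9.000)² = 31.2313196866²
eq3: (x + 32.732)² + (y + 5.491)² = 24.2849785894²
eq1−eq3, eq1−eq2 (x²,y² cancel):
  -118.822·x + 25.836·y = 2225.475094
  -39.624·x + 18.818·y = 866.460734
det = -118.822·18.818 − 25.836·-39.624 = -1212.266732
x = (2225.475094·18.818 − 25.836·866.460734) / -1212.266732 = -16.079886
y = (-118.822·866.460734 − 2225.475094·-39.624) / -1212.266732 = 12.185744
|P − Q| = √((-16.079886 − -43.968)² + (12.185744 − 5.616)²) = 28.651500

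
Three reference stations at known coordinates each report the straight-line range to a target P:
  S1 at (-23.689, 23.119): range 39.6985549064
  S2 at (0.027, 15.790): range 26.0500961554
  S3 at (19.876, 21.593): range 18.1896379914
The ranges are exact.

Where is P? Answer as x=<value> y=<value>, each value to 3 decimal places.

eq1: (x + 23.689)² + (y − 23.119)² = 39.6985549064²
eq2: (x − 0.027)² + (y − 15.790)² = 26.0500961554²
eq3: (x − 19.876)² + (y − 21.593)² = 18.1896379914²
eq1−eq3, eq1−eq2 (x²,y² cancel):
  87.130·x − 3.052·y = 1010.768474
  47.432·x − 14.658·y = 51.035699
det = 87.130·-14.658 − -3.052·47.432 = -1132.389076
x = (1010.768474·-14.658 − -3.052·51.035699) / -1132.389076 = 12.946154
y = (87.130·51.035699 − 1010.768474·47.432) / -1132.389076 = 38.410853

x=12.946 y=38.411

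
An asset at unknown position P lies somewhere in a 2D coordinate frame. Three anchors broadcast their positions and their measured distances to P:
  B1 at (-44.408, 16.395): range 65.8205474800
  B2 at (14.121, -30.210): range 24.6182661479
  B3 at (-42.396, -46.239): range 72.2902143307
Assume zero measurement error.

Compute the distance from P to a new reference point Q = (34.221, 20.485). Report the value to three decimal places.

31.154

eq1: (x + 44.408)² + (y − 16.395)² = 65.8205474800²
eq2: (x − 14.121)² + (y + 30.210)² = 24.6182661479²
eq3: (x + 42.396)² + (y + 46.239)² = 72.2902143307²
eq3−eq2, eq3−eq1 (x²,y² cancel):
  113.034·x + 32.058·y = 1796.396864
  -4.024·x + 125.268·y = -801.068831
det = 113.034·125.268 − 32.058·-4.024 = 14288.544504
x = (1796.396864·125.268 − 32.058·-801.068831) / 14288.544504 = 17.546343
y = (113.034·-801.068831 − 1796.396864·-4.024) / 14288.544504 = -5.831197
|P − Q| = √((17.546343 − 34.221)² + (-5.831197 − 20.485)²) = 31.154235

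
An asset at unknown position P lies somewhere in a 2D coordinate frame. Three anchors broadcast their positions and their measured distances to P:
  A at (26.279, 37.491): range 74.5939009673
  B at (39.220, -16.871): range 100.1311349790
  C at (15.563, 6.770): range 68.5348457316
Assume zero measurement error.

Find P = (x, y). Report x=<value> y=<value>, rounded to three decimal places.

eq1: (x − 26.279)² + (y − 37.491)² = 74.5939009673²
eq2: (x − 39.220)² + (y + 16.871)² = 100.1311349790²
eq3: (x − 15.563)² + (y − 6.770)² = 68.5348457316²
eq2−eq3, eq2−eq1 (x²,y² cancel):
  -47.314·x + 47.282·y = 3794.419941
  -25.882·x + 108.724·y = 4735.316012
det = -47.314·108.724 − 47.282·-25.882 = -3920.414612
x = (3794.419941·108.724 − 47.282·4735.316012) / -3920.414612 = -48.119732
y = (-47.314·4735.316012 − 3794.419941·-25.882) / -3920.414612 = 32.098535

x=-48.120 y=32.099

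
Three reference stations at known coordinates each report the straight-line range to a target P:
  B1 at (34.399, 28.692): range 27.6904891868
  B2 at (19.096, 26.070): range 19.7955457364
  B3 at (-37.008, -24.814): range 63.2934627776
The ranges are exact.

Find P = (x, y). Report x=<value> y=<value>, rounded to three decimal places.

x=18.110 y=6.299

eq1: (x − 34.399)² + (y − 28.692)² = 27.6904891868²
eq2: (x − 19.096)² + (y − 26.070)² = 19.7955457364²
eq3: (x + 37.008)² + (y + 24.814)² = 63.2934627776²
eq3−eq2, eq3−eq1 (x²,y² cancel):
  112.208·x + 101.768·y = 2673.174255
  142.814·x + 107.012·y = 3260.494644
det = 112.208·107.012 − 101.768·142.814 = -2526.292656
x = (2673.174255·107.012 − 101.768·3260.494644) / -2526.292656 = 18.110449
y = (112.208·3260.494644 − 2673.174255·142.814) / -2526.292656 = 6.299003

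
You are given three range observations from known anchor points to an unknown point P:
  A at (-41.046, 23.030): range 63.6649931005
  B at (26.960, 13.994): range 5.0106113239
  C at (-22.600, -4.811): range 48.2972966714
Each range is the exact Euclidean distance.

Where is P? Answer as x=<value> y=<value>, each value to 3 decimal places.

eq1: (x + 41.046)² + (y − 23.030)² = 63.6649931005²
eq2: (x − 26.960)² + (y − 13.994)² = 5.0106113239²
eq3: (x + 22.600)² + (y + 4.811)² = 48.2972966714²
eq1−eq3, eq1−eq2 (x²,y² cancel):
  36.892·x − 55.682·y = 39.353186
  136.012·x − 18.072·y = 2735.643741
det = 36.892·-18.072 − -55.682·136.012 = 6906.707960
x = (39.353186·-18.072 − -55.682·2735.643741) / 6906.707960 = 21.951837
y = (36.892·2735.643741 − 39.353186·136.012) / 6906.707960 = 13.837397

x=21.952 y=13.837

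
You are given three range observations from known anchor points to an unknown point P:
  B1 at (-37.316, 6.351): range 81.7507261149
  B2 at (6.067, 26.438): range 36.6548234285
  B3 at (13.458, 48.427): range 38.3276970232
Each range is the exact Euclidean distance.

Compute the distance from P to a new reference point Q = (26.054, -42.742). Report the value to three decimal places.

eq1: (x + 37.316)² + (y − 6.351)² = 81.7507261149²
eq2: (x − 6.067)² + (y − 26.438)² = 36.6548234285²
eq3: (x − 13.458)² + (y − 48.427)² = 38.3276970232²
eq1−eq2, eq1−eq3 (x²,y² cancel):
  86.766·x + 40.174·y = 4642.562416
  101.548·x + 84.152·y = 6307.641897
det = 86.766·84.152 − 40.174·101.548 = 3221.943080
x = (4642.562416·84.152 − 40.174·6307.641897) / 3221.943080 = 42.607117
y = (86.766·6307.641897 − 4642.562416·101.548) / 3221.943080 = 23.540431
|P − Q| = √((42.607117 − 26.054)² + (23.540431 − -42.742)²) = 68.318126

68.318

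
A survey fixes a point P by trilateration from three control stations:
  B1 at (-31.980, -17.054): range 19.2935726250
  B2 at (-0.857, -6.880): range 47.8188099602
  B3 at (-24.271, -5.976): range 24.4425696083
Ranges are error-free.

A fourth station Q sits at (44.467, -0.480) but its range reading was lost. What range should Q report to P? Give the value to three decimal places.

eq1: (x + 31.980)² + (y + 17.054)² = 19.2935726250²
eq2: (x + 0.857)² + (y + 6.880)² = 47.8188099602²
eq3: (x + 24.271)² + (y + 5.976)² = 24.4425696083²
eq3−eq1, eq3−eq2 (x²,y² cancel):
  -15.418·x − 22.156·y = 913.962563
  46.828·x − 1.808·y = -2265.924545
det = -15.418·-1.808 − -22.156·46.828 = 1065.396912
x = (913.962563·-1.808 − -22.156·-2265.924545) / 1065.396912 = -48.673192
y = (-15.418·-2265.924545 − 913.962563·46.828) / 1065.396912 = -7.380361
|P − Q| = √((-48.673192 − 44.467)² + (-7.380361 − -0.480)²) = 93.395452

93.395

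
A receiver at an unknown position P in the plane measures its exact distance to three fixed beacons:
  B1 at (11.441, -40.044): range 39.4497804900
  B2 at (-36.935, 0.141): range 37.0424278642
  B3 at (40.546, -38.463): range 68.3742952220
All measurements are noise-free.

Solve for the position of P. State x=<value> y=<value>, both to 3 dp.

x=-27.774 y=-35.751

eq1: (x − 11.441)² + (y + 40.044)² = 39.4497804900²
eq2: (x + 36.935)² + (y − 0.141)² = 37.0424278642²
eq3: (x − 40.546)² + (y + 38.463)² = 68.3742952220²
eq1−eq3, eq1−eq2 (x²,y² cancel):
  58.210·x + 3.162·y = -1729.796998
  -96.752·x + 80.370·y = -186.060592
det = 58.210·80.370 − 3.162·-96.752 = 4984.267524
x = (-1729.796998·80.370 − 3.162·-186.060592) / 4984.267524 = -27.774485
y = (58.210·-186.060592 − -1729.796998·-96.752) / 4984.267524 = -35.750871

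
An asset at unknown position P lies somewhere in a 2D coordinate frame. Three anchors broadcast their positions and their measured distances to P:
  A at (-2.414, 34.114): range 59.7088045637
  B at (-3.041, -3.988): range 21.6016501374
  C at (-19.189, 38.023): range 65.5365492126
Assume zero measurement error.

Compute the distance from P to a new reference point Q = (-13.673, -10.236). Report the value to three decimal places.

18.464

eq1: (x + 2.414)² + (y − 34.114)² = 59.7088045637²
eq2: (x + 3.041)² + (y + 3.988)² = 21.6016501374²
eq3: (x + 19.189)² + (y − 38.023)² = 65.5365492126²
eq2−eq1, eq2−eq3 (x²,y² cancel):
  1.254·x + 76.204·y = -1954.069487
  -32.296·x + 84.022·y = -2039.593569
det = 1.254·84.022 − 76.204·-32.296 = 2566.447972
x = (-1954.069487·84.022 − 76.204·-2039.593569) / 2566.447972 = -3.413137
y = (1.254·-2039.593569 − -1954.069487·-32.296) / 2566.447972 = -25.586444
|P − Q| = √((-3.413137 − -13.673)² + (-25.586444 − -10.236)²) = 18.463503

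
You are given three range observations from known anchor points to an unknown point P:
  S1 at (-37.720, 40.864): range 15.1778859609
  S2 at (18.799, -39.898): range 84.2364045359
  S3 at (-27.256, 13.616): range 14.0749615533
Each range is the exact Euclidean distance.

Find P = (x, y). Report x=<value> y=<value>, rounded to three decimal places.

eq1: (x + 37.720)² + (y − 40.864)² = 15.1778859609²
eq2: (x − 18.799)² + (y + 39.898)² = 84.2364045359²
eq3: (x + 27.256)² + (y − 13.616)² = 14.0749615533²
eq2−eq1, eq2−eq3 (x²,y² cancel):
  -113.038·x + 161.524·y = 8012.815718
  -92.110·x + 107.028·y = 5880.699493
det = -113.038·107.028 − 161.524·-92.110 = 2779.744576
x = (8012.815718·107.028 − 161.524·5880.699493) / 2779.744576 = -33.196742
y = (-113.038·5880.699493 − 8012.815718·-92.110) / 2779.744576 = 26.375785

x=-33.197 y=26.376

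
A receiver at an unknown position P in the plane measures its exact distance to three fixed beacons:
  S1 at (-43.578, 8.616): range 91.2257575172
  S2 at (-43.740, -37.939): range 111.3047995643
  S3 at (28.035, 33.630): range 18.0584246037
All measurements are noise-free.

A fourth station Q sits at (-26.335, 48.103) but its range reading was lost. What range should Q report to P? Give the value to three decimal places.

74.320

eq1: (x + 43.578)² + (y − 8.616)² = 91.2257575172²
eq2: (x + 43.740)² + (y + 37.939)² = 111.3047995643²
eq3: (x − 28.035)² + (y − 33.630)² = 18.0584246037²
eq1−eq3, eq1−eq2 (x²,y² cancel):
  143.226·x + 50.028·y = 7939.692720
  -0.324·x − 93.110·y = -2687.341790
det = 143.226·-93.110 − 50.028·-0.324 = -13319.563788
x = (7939.692720·-93.110 − 50.028·-2687.341790) / -13319.563788 = 45.408578
y = (143.226·-2687.341790 − 7939.692720·-0.324) / -13319.563788 = 28.704000
|P − Q| = √((45.408578 − -26.335)² + (28.704000 − 48.103)²) = 74.319999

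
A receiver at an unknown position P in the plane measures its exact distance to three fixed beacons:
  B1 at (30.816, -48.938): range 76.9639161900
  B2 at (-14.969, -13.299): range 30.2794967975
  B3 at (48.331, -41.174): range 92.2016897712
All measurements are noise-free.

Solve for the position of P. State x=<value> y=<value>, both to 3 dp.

eq1: (x − 30.816)² + (y + 48.938)² = 76.9639161900²
eq2: (x + 14.969)² + (y + 13.299)² = 30.2794967975²
eq3: (x − 48.331)² + (y + 41.174)² = 92.2016897712²
eq1−eq3, eq1−eq2 (x²,y² cancel):
  35.030·x + 15.528·y = -1891.077064
  -91.570·x + 71.278·y = 2062.977131
det = 35.030·71.278 − 15.528·-91.570 = 3918.767300
x = (-1891.077064·71.278 − 15.528·2062.977131) / 3918.767300 = -42.571066
y = (35.030·2062.977131 − -1891.077064·-91.570) / 3918.767300 = -25.747851

x=-42.571 y=-25.748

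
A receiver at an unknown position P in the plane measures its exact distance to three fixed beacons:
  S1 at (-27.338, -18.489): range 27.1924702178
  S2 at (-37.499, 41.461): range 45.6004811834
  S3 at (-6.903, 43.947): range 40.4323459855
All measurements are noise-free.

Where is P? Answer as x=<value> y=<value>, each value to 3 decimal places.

eq1: (x + 27.338)² + (y + 18.489)² = 27.1924702178²
eq2: (x + 37.499)² + (y − 41.461)² = 45.6004811834²
eq3: (x + 6.903)² + (y − 43.947)² = 40.4323459855²
eq3−eq2, eq3−eq1 (x²,y² cancel):
  -61.192·x − 4.972·y = 701.570022
  -40.870·x − 124.872·y = 5.563312
det = -61.192·-124.872 − -4.972·-40.870 = 7437.961784
x = (701.570022·-124.872 − -4.972·5.563312) / 7437.961784 = -11.774569
y = (-61.192·5.563312 − 701.570022·-40.870) / 7437.961784 = 3.809207

x=-11.775 y=3.809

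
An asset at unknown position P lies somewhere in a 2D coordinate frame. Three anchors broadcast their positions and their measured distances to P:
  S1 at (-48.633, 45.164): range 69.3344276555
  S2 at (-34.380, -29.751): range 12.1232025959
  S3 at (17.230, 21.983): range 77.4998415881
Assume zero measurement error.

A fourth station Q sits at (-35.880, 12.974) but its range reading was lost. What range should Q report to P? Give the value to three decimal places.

eq1: (x + 48.633)² + (y − 45.164)² = 69.3344276555²
eq2: (x + 34.380)² + (y + 29.751)² = 12.1232025959²
eq3: (x − 17.230)² + (y − 21.983)² = 77.4998415881²
eq2−eq1, eq2−eq3 (x²,y² cancel):
  -28.506·x + 149.830·y = -2322.441633
  103.220·x + 103.468·y = -7146.234617
det = -28.506·103.468 − 149.830·103.220 = -18414.911408
x = (-2322.441633·103.468 − 149.830·-7146.234617) / -18414.911408 = -45.095082
y = (-28.506·-7146.234617 − -2322.441633·103.220) / -18414.911408 = -24.080104
|P − Q| = √((-45.095082 − -35.880)² + (-24.080104 − 12.974)²) = 38.182776

38.183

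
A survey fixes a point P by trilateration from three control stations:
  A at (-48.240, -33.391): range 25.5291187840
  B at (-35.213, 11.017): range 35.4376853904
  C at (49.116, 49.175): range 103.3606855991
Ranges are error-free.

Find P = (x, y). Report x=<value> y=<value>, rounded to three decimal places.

eq1: (x + 48.240)² + (y + 33.391)² = 25.5291187840²
eq2: (x + 35.213)² + (y − 11.017)² = 35.4376853904²
eq3: (x − 49.116)² + (y − 49.175)² = 103.3606855991²
eq1−eq3, eq1−eq2 (x²,y² cancel):
  194.712·x + 165.132·y = -8643.189822
  26.054·x + 88.816·y = -2684.820463
det = 194.712·88.816 − 165.132·26.054 = 12991.191864
x = (-8643.189822·88.816 − 165.132·-2684.820463) / 12991.191864 = -24.963358
y = (194.712·-2684.820463 − -8643.189822·26.054) / 12991.191864 = -22.906066

x=-24.963 y=-22.906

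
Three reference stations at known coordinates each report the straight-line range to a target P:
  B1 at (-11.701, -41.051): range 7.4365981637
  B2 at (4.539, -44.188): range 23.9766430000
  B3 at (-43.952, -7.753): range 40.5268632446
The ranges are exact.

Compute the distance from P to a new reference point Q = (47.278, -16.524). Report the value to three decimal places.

70.225

eq1: (x + 11.701)² + (y + 41.051)² = 7.4365981637²
eq2: (x − 4.539)² + (y + 44.188)² = 23.9766430000²
eq3: (x + 43.952)² + (y + 7.753)² = 40.5268632446²
eq2−eq3, eq2−eq1 (x²,y² cancel):
  -96.982·x + 72.870·y = -1048.841787
  -32.480·x + 6.274·y = 368.492554
det = -96.982·6.274 − 72.870·-32.480 = 1758.352532
x = (-1048.841787·6.274 − 72.870·368.492554) / 1758.352532 = -19.013528
y = (-96.982·368.492554 − -1048.841787·-32.480) / 1758.352532 = -39.698254
|P − Q| = √((-19.013528 − 47.278)² + (-39.698254 − -16.524)²) = 70.225443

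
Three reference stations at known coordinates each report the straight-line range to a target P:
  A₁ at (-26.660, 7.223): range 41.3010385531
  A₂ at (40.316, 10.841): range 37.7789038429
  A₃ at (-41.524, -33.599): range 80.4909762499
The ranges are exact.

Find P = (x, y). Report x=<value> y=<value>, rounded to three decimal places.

x=7.773 y=30.030

eq1: (x + 26.660)² + (y − 7.223)² = 41.3010385531²
eq2: (x − 40.316)² + (y − 10.841)² = 37.7789038429²
eq3: (x + 41.524)² + (y + 33.599)² = 80.4909762499²
eq3−eq1, eq3−eq2 (x²,y² cancel):
  29.728·x + 81.644·y = 2682.813424
  163.680·x + 88.880·y = 3941.323442
det = 29.728·88.880 − 81.644·163.680 = -10721.265280
x = (2682.813424·88.880 − 81.644·3941.323442) / -10721.265280 = 7.773052
y = (29.728·3941.323442 − 2682.813424·163.680) / -10721.265280 = 30.029593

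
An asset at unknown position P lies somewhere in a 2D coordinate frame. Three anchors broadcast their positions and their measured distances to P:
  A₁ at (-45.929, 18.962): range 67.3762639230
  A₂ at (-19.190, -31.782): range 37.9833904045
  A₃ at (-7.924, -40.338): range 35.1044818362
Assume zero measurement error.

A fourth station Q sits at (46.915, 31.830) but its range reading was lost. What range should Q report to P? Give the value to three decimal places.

eq1: (x + 45.929)² + (y − 18.962)² = 67.3762639230²
eq2: (x + 19.190)² + (y + 31.782)² = 37.9833904045²
eq3: (x + 7.924)² + (y + 40.338)² = 35.1044818362²
eq1−eq3, eq1−eq2 (x²,y² cancel):
  76.010·x − 118.600·y = 2528.149830
  53.478·x − 101.488·y = 2006.144133
det = 76.010·-101.488 − -118.600·53.478 = -1371.612080
x = (2528.149830·-101.488 − -118.600·2006.144133) / -1371.612080 = 13.595809
y = (76.010·2006.144133 − 2528.149830·53.478) / -1371.612080 = -12.603140
|P − Q| = √((13.595809 − 46.915)² + (-12.603140 − 31.830)²) = 55.538027

55.538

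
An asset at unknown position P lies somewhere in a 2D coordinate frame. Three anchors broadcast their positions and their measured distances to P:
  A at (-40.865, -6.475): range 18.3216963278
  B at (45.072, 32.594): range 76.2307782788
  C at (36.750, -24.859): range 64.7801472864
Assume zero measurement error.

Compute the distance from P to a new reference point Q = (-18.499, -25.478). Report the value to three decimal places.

eq1: (x + 40.865)² + (y + 6.475)² = 18.3216963278²
eq2: (x − 45.072)² + (y − 32.594)² = 76.2307782788²
eq3: (x − 36.750)² + (y + 24.859)² = 64.7801472864²
eq2−eq3, eq2−eq1 (x²,y² cancel):
  -16.644·x − 114.906·y = 489.342436
  -171.874·x − 78.138·y = 4093.466831
det = -16.644·-78.138 − -114.906·-171.874 = -18448.824972
x = (489.342436·-78.138 − -114.906·4093.466831) / -18448.824972 = -23.423045
y = (-16.644·4093.466831 − 489.342436·-171.874) / -18448.824972 = -0.865832
|P − Q| = √((-23.423045 − -18.499)² + (-0.865832 − -25.478)²) = 25.099901

25.100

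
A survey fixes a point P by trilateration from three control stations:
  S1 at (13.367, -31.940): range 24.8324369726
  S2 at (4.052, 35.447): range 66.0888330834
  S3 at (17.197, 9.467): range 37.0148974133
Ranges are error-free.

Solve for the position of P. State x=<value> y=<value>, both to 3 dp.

eq1: (x − 13.367)² + (y + 31.940)² = 24.8324369726²
eq2: (x − 4.052)² + (y − 35.447)² = 66.0888330834²
eq3: (x − 17.197)² + (y − 9.467)² = 37.0148974133²
eq1−eq3, eq1−eq2 (x²,y² cancel):
  7.660·x + 82.814·y = -1566.932096
  -18.630·x + 134.774·y = -3677.015708
det = 7.660·134.774 − 82.814·-18.630 = 2575.193660
x = (-1566.932096·134.774 − 82.814·-3677.015708) / 2575.193660 = 36.240642
y = (7.660·-3677.015708 − -1566.932096·-18.630) / 2575.193660 = -22.273232

x=36.241 y=-22.273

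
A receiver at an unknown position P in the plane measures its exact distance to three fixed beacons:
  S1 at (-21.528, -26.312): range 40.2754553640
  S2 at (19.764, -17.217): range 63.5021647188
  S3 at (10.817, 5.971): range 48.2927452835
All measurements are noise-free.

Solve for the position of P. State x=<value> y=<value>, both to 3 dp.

eq1: (x + 21.528)² + (y + 26.312)² = 40.2754553640²
eq2: (x − 19.764)² + (y + 17.217)² = 63.5021647188²
eq3: (x − 10.817)² + (y − 5.971)² = 48.2927452835²
eq3−eq2, eq3−eq1 (x²,y² cancel):
  17.894·x − 46.376·y = -1165.955222
  -64.690·x − 64.566·y = 1713.192740
det = 17.894·-64.566 − -46.376·-64.690 = -4155.407444
x = (-1165.955222·-64.566 − -46.376·1713.192740) / -4155.407444 = -37.236322
y = (17.894·1713.192740 − -1165.955222·-64.690) / -4155.407444 = 10.773859

x=-37.236 y=10.774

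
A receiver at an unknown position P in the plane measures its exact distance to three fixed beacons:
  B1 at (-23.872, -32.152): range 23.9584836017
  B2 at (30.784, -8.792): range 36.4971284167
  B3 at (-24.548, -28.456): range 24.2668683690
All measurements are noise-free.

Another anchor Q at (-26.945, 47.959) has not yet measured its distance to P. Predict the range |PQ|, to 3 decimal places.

80.445

eq1: (x + 23.872)² + (y + 32.152)² = 23.9584836017²
eq2: (x − 30.784)² + (y + 8.792)² = 36.4971284167²
eq3: (x + 24.548)² + (y + 28.456)² = 24.2668683690²
eq2−eq1, eq2−eq3 (x²,y² cancel):
  -109.312·x − 46.720·y = 1336.701014
  -110.664·x − 39.328·y = 1130.553802
det = -109.312·-39.328 − -46.720·-110.664 = -871.199744
x = (1336.701014·-39.328 − -46.720·1130.553802) / -871.199744 = -0.286612
y = (-109.312·1130.553802 − 1336.701014·-110.664) / -871.199744 = -27.940302
|P − Q| = √((-0.286612 − -26.945)² + (-27.940302 − 47.959)²) = 80.444849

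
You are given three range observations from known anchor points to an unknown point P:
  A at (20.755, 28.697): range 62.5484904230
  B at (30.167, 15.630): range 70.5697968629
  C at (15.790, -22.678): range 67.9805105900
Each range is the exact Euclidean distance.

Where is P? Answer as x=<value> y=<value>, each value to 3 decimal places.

x=-40.403 y=15.581

eq1: (x − 20.755)² + (y − 28.697)² = 62.5484904230²
eq2: (x − 30.167)² + (y − 15.630)² = 70.5697968629²
eq3: (x − 15.790)² + (y + 22.678)² = 67.9805105900²
eq3−eq1, eq3−eq2 (x²,y² cancel):
  9.930·x + 102.750·y = 1199.708216
  28.754·x + 76.616·y = 31.982596
det = 9.930·76.616 − 102.750·28.754 = -2193.676620
x = (1199.708216·76.616 − 102.750·31.982596) / -2193.676620 = -40.402780
y = (9.930·31.982596 − 1199.708216·28.754) / -2193.676620 = 15.580611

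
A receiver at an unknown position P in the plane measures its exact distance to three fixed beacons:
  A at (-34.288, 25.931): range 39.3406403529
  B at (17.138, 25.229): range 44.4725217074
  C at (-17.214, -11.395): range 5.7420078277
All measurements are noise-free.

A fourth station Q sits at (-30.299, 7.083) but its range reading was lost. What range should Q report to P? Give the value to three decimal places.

22.329

eq1: (x + 34.288)² + (y − 25.931)² = 39.3406403529²
eq2: (x − 17.138)² + (y − 25.229)² = 44.4725217074²
eq3: (x + 17.214)² + (y + 11.395)² = 5.7420078277²
eq1−eq2, eq1−eq3 (x²,y² cancel):
  102.852·x − 1.404·y = -1347.989424
  34.148·x − 74.652·y = 92.799445
det = 102.852·-74.652 − -1.404·34.148 = -7630.163712
x = (-1347.989424·-74.652 − -1.404·92.799445) / -7630.163712 = -13.205535
y = (102.852·92.799445 − -1347.989424·34.148) / -7630.163712 = -7.283691
|P − Q| = √((-13.205535 − -30.299)² + (-7.283691 − 7.083)²) = 22.329092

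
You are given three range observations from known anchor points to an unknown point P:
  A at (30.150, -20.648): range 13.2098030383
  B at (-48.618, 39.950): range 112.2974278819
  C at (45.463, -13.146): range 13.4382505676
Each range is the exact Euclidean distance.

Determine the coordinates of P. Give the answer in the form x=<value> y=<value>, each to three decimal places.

eq1: (x − 30.150)² + (y + 20.648)² = 13.2098030383²
eq2: (x + 48.618)² + (y − 39.950)² = 112.2974278819²
eq3: (x − 45.463)² + (y + 13.146)² = 13.4382505676²
eq3−eq2, eq3−eq1 (x²,y² cancel):
  -188.162·x + 106.192·y = -10710.114992
  -30.626·x − 15.004·y = -898.251599
det = -188.162·-15.004 − 106.192·-30.626 = 6075.418840
x = (-10710.114992·-15.004 − 106.192·-898.251599) / 6075.418840 = 42.150460
y = (-188.162·-898.251599 − -10710.114992·-30.626) / 6075.418840 = -26.169581

x=42.150 y=-26.170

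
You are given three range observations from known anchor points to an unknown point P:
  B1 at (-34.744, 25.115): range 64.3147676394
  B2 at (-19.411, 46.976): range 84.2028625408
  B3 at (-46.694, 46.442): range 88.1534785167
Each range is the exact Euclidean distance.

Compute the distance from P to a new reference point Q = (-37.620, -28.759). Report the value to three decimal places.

eq1: (x + 34.744)² + (y − 25.115)² = 64.3147676394²
eq2: (x + 19.411)² + (y − 46.976)² = 84.2028625408²
eq3: (x + 46.694)² + (y − 46.442)² = 88.1534785167²
eq3−eq2, eq3−eq1 (x²,y² cancel):
  54.566·x + 1.068·y = -1072.743788
  23.900·x − 42.654·y = 1135.366199
det = 54.566·-42.654 − 1.068·23.900 = -2352.983364
x = (-1072.743788·-42.654 − 1.068·1135.366199) / -2352.983364 = -18.930964
y = (54.566·1135.366199 − -1072.743788·23.900) / -2352.983364 = -37.225494
|P − Q| = √((-18.930964 − -37.620)² + (-37.225494 − -28.759)²) = 20.517349

20.517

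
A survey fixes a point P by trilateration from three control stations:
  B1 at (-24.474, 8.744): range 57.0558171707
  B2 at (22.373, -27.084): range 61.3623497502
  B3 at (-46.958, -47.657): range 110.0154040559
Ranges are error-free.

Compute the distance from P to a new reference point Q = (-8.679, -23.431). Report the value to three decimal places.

eq1: (x + 24.474)² + (y − 8.744)² = 57.0558171707²
eq2: (x − 22.373)² + (y + 27.084)² = 61.3623497502²
eq3: (x + 46.958)² + (y + 47.657)² = 110.0154040559²
eq3−eq2, eq3−eq1 (x²,y² cancel):
  138.662·x + 41.146·y = 5095.901935
  44.968·x + 112.802·y = 5047.213656
det = 138.662·112.802 − 41.146·44.968 = 13791.097596
x = (5095.901935·112.802 − 41.146·5047.213656) / 13791.097596 = 26.622629
y = (138.662·5047.213656 − 5095.901935·44.968) / 13791.097596 = 34.131020
|P − Q| = √((26.622629 − -8.679)² + (34.131020 − -23.431)²) = 67.524744

67.525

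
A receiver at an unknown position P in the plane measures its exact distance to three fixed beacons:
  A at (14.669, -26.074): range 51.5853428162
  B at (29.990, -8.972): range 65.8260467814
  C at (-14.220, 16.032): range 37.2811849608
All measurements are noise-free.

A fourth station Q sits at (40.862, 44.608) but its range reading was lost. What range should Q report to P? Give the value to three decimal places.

96.652

eq1: (x − 14.669)² + (y + 26.074)² = 51.5853428162²
eq2: (x − 29.990)² + (y + 8.972)² = 65.8260467814²
eq3: (x + 14.220)² + (y − 16.032)² = 37.2811849608²
eq1−eq3, eq1−eq2 (x²,y² cancel):
  -57.778·x + 84.212·y = 835.361228
  30.642·x + 34.204·y = -1587.156994
det = -57.778·34.204 − 84.212·30.642 = -4556.662816
x = (835.361228·34.204 − 84.212·-1587.156994) / -4556.662816 = -35.602889
y = (-57.778·-1587.156994 − 835.361228·30.642) / -4556.662816 = -14.507463
|P − Q| = √((-35.602889 − 40.862)² + (-14.507463 − 44.608)²) = 96.651525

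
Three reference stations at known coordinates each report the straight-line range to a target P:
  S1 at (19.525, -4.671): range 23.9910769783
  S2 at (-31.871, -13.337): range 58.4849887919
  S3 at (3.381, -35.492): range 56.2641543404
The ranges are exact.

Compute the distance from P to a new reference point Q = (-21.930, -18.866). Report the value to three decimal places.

eq1: (x − 19.525)² + (y + 4.671)² = 23.9910769783²
eq2: (x + 31.871)² + (y + 13.337)² = 58.4849887919²
eq3: (x − 3.381)² + (y + 35.492)² = 56.2641543404²
eq1−eq2, eq1−eq3 (x²,y² cancel):
  -102.792·x − 17.332·y = -2054.329795
  -32.288·x − 61.642·y = -1722.013930
det = -102.792·-61.642 − -17.332·-32.288 = 5776.688848
x = (-2054.329795·-61.642 − -17.332·-1722.013930) / 5776.688848 = 16.754763
y = (-102.792·-1722.013930 − -2054.329795·-32.288) / 5776.688848 = 19.159601
|P − Q| = √((16.754763 − -21.930)² + (19.159601 − -18.866)²) = 54.244421

54.244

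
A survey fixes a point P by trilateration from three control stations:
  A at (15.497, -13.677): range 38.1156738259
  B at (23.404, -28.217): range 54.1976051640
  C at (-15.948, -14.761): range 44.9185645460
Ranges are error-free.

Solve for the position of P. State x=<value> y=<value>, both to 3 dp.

eq1: (x − 15.497)² + (y + 13.677)² = 38.1156738259²
eq2: (x − 23.404)² + (y + 28.217)² = 54.1976051640²
eq3: (x + 15.948)² + (y + 14.761)² = 44.9185645460²
eq3−eq2, eq3−eq1 (x²,y² cancel):
  78.704·x − 26.912·y = -47.982485
  62.890·x + 2.168·y = 519.864363
det = 78.704·2.168 − -26.912·62.890 = 1863.125952
x = (-47.982485·2.168 − -26.912·519.864363) / 1863.125952 = 7.453368
y = (78.704·519.864363 − -47.982485·62.890) / 1863.125952 = 23.580276

x=7.453 y=23.580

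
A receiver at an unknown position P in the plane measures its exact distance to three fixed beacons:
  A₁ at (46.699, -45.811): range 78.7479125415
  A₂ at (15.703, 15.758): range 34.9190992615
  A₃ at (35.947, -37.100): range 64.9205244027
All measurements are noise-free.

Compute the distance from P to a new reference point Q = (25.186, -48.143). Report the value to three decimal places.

eq1: (x − 46.699)² + (y + 45.811)² = 78.7479125415²
eq2: (x − 15.703)² + (y − 15.758)² = 34.9190992615²
eq3: (x − 35.947)² + (y + 37.100)² = 64.9205244027²
eq3−eq1, eq3−eq2 (x²,y² cancel):
  21.504·x − 17.422·y = -375.711728
  -40.488·x + 105.716·y = 821.632959
det = 21.504·105.716 − -17.422·-40.488 = 1567.934928
x = (-375.711728·105.716 − -17.422·821.632959) / 1567.934928 = -16.202363
y = (21.504·821.632959 − -375.711728·-40.488) / 1567.934928 = 1.566761
|P − Q| = √((-16.202363 − 25.186)² + (1.566761 − -48.143)²) = 64.684287

64.684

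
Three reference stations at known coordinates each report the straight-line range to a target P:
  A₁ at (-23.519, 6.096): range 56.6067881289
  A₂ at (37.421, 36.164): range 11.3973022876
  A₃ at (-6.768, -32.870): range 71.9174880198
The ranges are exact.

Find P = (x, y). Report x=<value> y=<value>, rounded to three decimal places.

eq1: (x + 23.519)² + (y − 6.096)² = 56.6067881289²
eq2: (x − 37.421)² + (y − 36.164)² = 11.3973022876²
eq3: (x + 6.768)² + (y + 32.870)² = 71.9174880198²
eq2−eq3, eq2−eq1 (x²,y² cancel):
  -88.378·x − 138.068·y = -6624.149997
  -121.880·x − 60.136·y = -5192.291523
det = -88.378·-60.136 − -138.068·-121.880 = -11513.028432
x = (-6624.149997·-60.136 − -138.068·-5192.291523) / -11513.028432 = 27.667735
y = (-88.378·-5192.291523 − -6624.149997·-121.880) / -11513.028432 = 30.267194

x=27.668 y=30.267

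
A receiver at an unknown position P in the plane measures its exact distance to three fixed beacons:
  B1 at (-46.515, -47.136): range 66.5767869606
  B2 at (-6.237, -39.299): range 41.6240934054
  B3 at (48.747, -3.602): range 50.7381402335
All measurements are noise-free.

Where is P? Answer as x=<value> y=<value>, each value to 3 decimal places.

eq1: (x + 46.515)² + (y + 47.136)² = 66.5767869606²
eq2: (x + 6.237)² + (y + 39.299)² = 41.6240934054²
eq3: (x − 48.747)² + (y + 3.602)² = 50.7381402335²
eq1−eq3, eq1−eq2 (x²,y² cancel):
  190.524·x + 87.068·y = -138.093620
  80.556·x + 15.674·y = -102.232741
det = 190.524·15.674 − 87.068·80.556 = -4027.576632
x = (-138.093620·15.674 − 87.068·-102.232741) / -4027.576632 = -1.672649
y = (190.524·-102.232741 − -138.093620·80.556) / -4027.576632 = 2.074081

x=-1.673 y=2.074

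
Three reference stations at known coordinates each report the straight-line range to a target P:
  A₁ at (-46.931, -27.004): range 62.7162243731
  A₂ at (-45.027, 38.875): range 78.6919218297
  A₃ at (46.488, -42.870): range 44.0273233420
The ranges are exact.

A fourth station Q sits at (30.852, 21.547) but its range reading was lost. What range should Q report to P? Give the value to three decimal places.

eq1: (x + 46.931)² + (y + 27.004)² = 62.7162243731²
eq2: (x + 45.027)² + (y − 38.875)² = 78.6919218297²
eq3: (x − 46.488)² + (y + 42.870)² = 44.0273233420²
eq2−eq1, eq2−eq3 (x²,y² cancel):
  -3.808·x − 131.758·y = 1652.132185
  183.030·x − 163.490·y = 4714.288051
det = -3.808·-163.490 − -131.758·183.030 = 24738.236660
x = (1652.132185·-163.490 − -131.758·4714.288051) / 24738.236660 = 14.190101
y = (-3.808·4714.288051 − 1652.132185·183.030) / 24738.236660 = -12.949256
|P − Q| = √((14.190101 − 30.852)² + (-12.949256 − 21.547)²) = 38.309406

38.309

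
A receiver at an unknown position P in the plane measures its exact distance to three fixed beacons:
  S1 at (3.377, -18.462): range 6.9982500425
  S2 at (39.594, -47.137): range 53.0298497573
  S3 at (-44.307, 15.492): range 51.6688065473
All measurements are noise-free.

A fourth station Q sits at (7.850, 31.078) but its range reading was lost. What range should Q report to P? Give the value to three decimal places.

47.811

eq1: (x − 3.377)² + (y + 18.462)² = 6.9982500425²
eq2: (x − 39.594)² + (y + 47.137)² = 53.0298497573²
eq3: (x + 44.307)² + (y − 15.492)² = 51.6688065473²
eq3−eq2, eq3−eq1 (x²,y² cancel):
  167.802·x − 125.258·y = 1443.969897
  95.368·x − 67.908·y = 769.827326
det = 167.802·-67.908 − -125.258·95.368 = 550.506728
x = (1443.969897·-67.908 − -125.258·769.827326) / 550.506728 = -2.961047
y = (167.802·769.827326 − 1443.969897·95.368) / 550.506728 = -15.494735
|P − Q| = √((-2.961047 − 7.850)² + (-15.494735 − 31.078)²) = 47.811070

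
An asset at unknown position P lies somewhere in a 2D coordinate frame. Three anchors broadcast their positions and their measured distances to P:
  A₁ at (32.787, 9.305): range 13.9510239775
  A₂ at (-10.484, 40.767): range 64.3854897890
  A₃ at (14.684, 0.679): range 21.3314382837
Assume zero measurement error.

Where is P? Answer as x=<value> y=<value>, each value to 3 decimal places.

x=35.402 y=-4.399

eq1: (x − 32.787)² + (y − 9.305)² = 13.9510239775²
eq2: (x + 10.484)² + (y − 40.767)² = 64.3854897890²
eq3: (x − 14.684)² + (y − 0.679)² = 21.3314382837²
eq1−eq2, eq1−eq3 (x²,y² cancel):
  -86.542·x + 62.924·y = -3340.568074
  -36.206·x − 17.252·y = -1205.888686
det = -86.542·-17.252 − 62.924·-36.206 = 3771.248928
x = (-3340.568074·-17.252 − 62.924·-1205.888686) / 3771.248928 = 35.402283
y = (-86.542·-1205.888686 − -3340.568074·-36.206) / 3771.248928 = -4.398699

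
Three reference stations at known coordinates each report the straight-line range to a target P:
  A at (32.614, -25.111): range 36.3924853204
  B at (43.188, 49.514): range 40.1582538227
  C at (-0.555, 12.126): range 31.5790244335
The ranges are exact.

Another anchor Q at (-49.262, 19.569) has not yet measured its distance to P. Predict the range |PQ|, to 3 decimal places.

eq1: (x − 32.614)² + (y + 25.111)² = 36.3924853204²
eq2: (x − 43.188)² + (y − 49.514)² = 40.1582538227²
eq3: (x + 0.555)² + (y − 12.126)² = 31.5790244335²
eq3−eq2, eq3−eq1 (x²,y² cancel):
  87.486·x + 74.776·y = 3554.041073
  66.338·x − 74.474·y = 1219.709212
det = 87.486·-74.474 − 74.776·66.338 = -11475.922652
x = (3554.041073·-74.474 − 74.776·1219.709212) / -11475.922652 = 31.011766
y = (87.486·1219.709212 − 3554.041073·66.338) / -11475.922652 = 11.246198
|P − Q| = √((31.011766 − -49.262)² + (11.246198 − 19.569)²) = 80.704068

80.704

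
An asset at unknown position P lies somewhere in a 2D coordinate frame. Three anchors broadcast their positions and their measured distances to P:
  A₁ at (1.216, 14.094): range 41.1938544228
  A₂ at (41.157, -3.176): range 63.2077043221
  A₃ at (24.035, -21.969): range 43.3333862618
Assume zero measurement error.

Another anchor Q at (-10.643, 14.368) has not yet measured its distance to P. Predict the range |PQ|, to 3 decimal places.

37.023

eq1: (x − 1.216)² + (y − 14.094)² = 41.1938544228²
eq2: (x − 41.157)² + (y + 3.176)² = 63.2077043221²
eq3: (x − 24.035)² + (y + 21.969)² = 43.3333862618²
eq2−eq1, eq2−eq3 (x²,y² cancel):
  -79.882·x + 34.540·y = 794.414110
  -34.244·x − 37.586·y = 1473.764082
det = -79.882·-37.586 − 34.540·-34.244 = 4185.232612
x = (794.414110·-37.586 − 34.540·1473.764082) / 4185.232612 = -19.297054
y = (-79.882·1473.764082 − 794.414110·-34.244) / 4185.232612 = -21.629217
|P − Q| = √((-19.297054 − -10.643)² + (-21.629217 − 14.368)²) = 37.022862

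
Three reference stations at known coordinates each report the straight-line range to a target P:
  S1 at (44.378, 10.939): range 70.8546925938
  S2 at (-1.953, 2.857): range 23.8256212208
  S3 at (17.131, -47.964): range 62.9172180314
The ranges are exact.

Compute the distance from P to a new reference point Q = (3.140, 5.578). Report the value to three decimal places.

29.386

eq1: (x − 44.378)² + (y − 10.939)² = 70.8546925938²
eq2: (x + 1.953)² + (y − 2.857)² = 23.8256212208²
eq3: (x − 17.131)² + (y + 47.964)² = 62.9172180314²
eq3−eq2, eq3−eq1 (x²,y² cancel):
  -38.168·x + 101.642·y = 808.876299
  54.494·x + 117.806·y = -1566.758990
det = -38.168·117.806 − 101.642·54.494 = -10035.298556
x = (808.876299·117.806 − 101.642·-1566.758990) / -10035.298556 = -25.364367
y = (-38.168·-1566.758990 − 808.876299·54.494) / -10035.298556 = -1.566585
|P − Q| = √((-25.364367 − 3.140)² + (-1.566585 − 5.578)²) = 29.386120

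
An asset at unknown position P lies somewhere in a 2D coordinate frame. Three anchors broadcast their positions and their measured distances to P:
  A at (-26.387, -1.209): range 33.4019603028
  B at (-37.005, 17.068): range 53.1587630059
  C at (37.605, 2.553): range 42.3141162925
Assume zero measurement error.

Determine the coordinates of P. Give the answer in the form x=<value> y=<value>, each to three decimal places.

x=1.526 y=-19.555

eq1: (x + 26.387)² + (y + 1.209)² = 33.4019603028²
eq2: (x + 37.005)² + (y − 17.068)² = 53.1587630059²
eq3: (x − 37.605)² + (y − 2.553)² = 42.3141162925²
eq3−eq1, eq3−eq2 (x²,y² cancel):
  -127.984·x − 7.524·y = -48.124898
  -149.220·x + 29.030·y = -795.336832
det = -127.984·29.030 − -7.524·-149.220 = -4838.106800
x = (-48.124898·29.030 − -7.524·-795.336832) / -4838.106800 = 1.525634
y = (-127.984·-795.336832 − -48.124898·-149.220) / -4838.106800 = -19.555003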